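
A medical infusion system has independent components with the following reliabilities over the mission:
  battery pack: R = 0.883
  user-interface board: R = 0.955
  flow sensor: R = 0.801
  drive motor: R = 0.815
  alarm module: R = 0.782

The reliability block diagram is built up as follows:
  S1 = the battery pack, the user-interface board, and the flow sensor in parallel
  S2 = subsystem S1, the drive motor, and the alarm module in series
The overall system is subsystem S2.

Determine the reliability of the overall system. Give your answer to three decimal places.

0.637

Parallel (battery pack, user-interface board, and flow sensor): 1 − (1 − 0.88300)(1 − 0.95500)(1 − 0.80100) = 0.99895
Series ([0.99895], drive motor, and alarm module): 0.99895 × 0.81500 × 0.78200 = 0.637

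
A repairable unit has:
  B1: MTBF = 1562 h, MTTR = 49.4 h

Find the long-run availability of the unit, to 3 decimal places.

A(B1) = MTBF/(MTBF+MTTR) = 1562/(1562+49.4) = 0.969

0.969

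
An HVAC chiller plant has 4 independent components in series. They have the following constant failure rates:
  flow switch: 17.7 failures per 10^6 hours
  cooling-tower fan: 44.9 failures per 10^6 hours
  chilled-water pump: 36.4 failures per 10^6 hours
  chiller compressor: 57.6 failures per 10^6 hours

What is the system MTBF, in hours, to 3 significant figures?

6390

Series of exponential components: λ_sys = Σ λ_i
λ_sys = 0.0000177 + 0.0000449 + 0.0000364 + 0.0000576 = 1.5660e-04 /h
MTBF = 1 / λ_sys = 6390 h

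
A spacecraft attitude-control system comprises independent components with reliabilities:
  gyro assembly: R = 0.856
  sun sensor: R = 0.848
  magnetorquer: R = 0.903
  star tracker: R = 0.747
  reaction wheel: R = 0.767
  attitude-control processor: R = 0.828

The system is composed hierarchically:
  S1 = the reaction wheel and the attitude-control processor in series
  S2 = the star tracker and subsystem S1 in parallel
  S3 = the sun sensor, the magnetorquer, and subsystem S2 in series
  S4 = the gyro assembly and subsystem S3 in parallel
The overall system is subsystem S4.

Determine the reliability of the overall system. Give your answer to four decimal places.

0.9561

Series (reaction wheel and attitude-control processor): 0.767000 × 0.828000 = 0.635076
Parallel (star tracker and [0.635076]): 1 − (1 − 0.747000)(1 − 0.635076) = 0.907674
Series (sun sensor, magnetorquer, and [0.907674]): 0.848000 × 0.903000 × 0.907674 = 0.695046
Parallel (gyro assembly and [0.695046]): 1 − (1 − 0.856000)(1 − 0.695046) = 0.9561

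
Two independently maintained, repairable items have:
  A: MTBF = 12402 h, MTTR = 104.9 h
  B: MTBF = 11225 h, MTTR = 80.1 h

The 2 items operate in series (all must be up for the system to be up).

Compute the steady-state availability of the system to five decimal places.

A(A) = MTBF/(MTBF+MTTR) = 12402/(12402+104.9) = 0.991613
A(B) = MTBF/(MTBF+MTTR) = 11225/(11225+80.1) = 0.992915
Series availability: 0.991613 × 0.992915 = 0.98459

0.98459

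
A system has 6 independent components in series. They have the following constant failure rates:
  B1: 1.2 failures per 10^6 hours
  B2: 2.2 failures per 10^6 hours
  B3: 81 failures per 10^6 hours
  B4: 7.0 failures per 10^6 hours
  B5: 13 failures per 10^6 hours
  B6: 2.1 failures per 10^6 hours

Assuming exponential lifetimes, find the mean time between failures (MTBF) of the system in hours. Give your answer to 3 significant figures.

Series of exponential components: λ_sys = Σ λ_i
λ_sys = 0.0000012 + 0.0000022 + 0.000081 + 0.0000070 + 0.000013 + 0.0000021 = 1.0650e-04 /h
MTBF = 1 / λ_sys = 9390 h

9390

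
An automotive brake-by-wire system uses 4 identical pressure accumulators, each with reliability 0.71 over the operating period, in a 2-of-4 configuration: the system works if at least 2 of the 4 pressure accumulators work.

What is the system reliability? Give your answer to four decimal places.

R = Σ_{i=2}^{4} C(4,i) p^i (1−p)^{4−i} with p = 0.71
C(4,2)·0.71^2·0.29^2 = 0.254369
C(4,3)·0.71^3·0.29^1 = 0.415177
C(4,4)·0.71^4·0.29^0 = 0.254117
Sum = 0.9237

0.9237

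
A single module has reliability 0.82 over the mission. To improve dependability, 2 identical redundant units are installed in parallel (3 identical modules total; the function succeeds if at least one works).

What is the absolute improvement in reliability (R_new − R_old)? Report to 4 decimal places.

0.1742

R_before = 0.82
R_after = 1 − (1 − 0.82)^3 = 0.9942
ΔR = 0.9942 − 0.82 = 0.1742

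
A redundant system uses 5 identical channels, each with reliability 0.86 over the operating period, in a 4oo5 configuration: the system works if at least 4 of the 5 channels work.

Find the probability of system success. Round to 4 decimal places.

0.8533

R = Σ_{i=4}^{5} C(5,i) p^i (1−p)^{5−i} with p = 0.86
C(5,4)·0.86^4·0.14^1 = 0.382906
C(5,5)·0.86^5·0.14^0 = 0.470427
Sum = 0.8533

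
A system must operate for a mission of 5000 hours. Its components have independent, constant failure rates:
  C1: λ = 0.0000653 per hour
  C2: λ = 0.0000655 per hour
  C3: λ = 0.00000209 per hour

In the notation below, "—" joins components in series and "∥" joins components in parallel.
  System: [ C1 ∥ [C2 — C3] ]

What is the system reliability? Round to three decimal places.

R(C1) = exp(−0.0000653 × 5000) = 0.72144
R(C2) = exp(−0.0000655 × 5000) = 0.72072
R(C3) = exp(−0.00000209 × 5000) = 0.98960
Series (C2 and C3): 0.72072 × 0.98960 = 0.71322
Parallel (C1 and [0.71322]): 1 − (1 − 0.72144)(1 − 0.71322) = 0.920

0.920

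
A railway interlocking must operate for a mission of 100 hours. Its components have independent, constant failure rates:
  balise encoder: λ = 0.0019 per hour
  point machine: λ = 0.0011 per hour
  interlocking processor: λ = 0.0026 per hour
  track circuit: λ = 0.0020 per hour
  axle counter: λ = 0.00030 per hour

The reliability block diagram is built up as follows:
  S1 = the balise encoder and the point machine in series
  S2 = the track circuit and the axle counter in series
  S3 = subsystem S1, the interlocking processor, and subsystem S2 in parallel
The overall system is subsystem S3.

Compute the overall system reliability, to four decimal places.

R(balise encoder) = exp(−0.0019 × 100) = 0.826959
R(point machine) = exp(−0.0011 × 100) = 0.895834
R(interlocking processor) = exp(−0.0026 × 100) = 0.771052
R(track circuit) = exp(−0.0020 × 100) = 0.818731
R(axle counter) = exp(−0.00030 × 100) = 0.970446
Series (balise encoder and point machine): 0.826959 × 0.895834 = 0.740818
Series (track circuit and axle counter): 0.818731 × 0.970446 = 0.794534
Parallel ([0.740818], interlocking processor, and [0.794534]): 1 − (1 − 0.740818)(1 − 0.771052)(1 − 0.794534) = 0.9878

0.9878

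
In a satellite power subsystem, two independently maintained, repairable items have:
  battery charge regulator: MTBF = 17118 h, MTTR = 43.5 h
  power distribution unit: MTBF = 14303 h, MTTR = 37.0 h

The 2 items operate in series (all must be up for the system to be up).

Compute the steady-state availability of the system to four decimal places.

A(battery charge regulator) = MTBF/(MTBF+MTTR) = 17118/(17118+43.5) = 0.997465
A(power distribution unit) = MTBF/(MTBF+MTTR) = 14303/(14303+37.0) = 0.997420
Series availability: 0.997465 × 0.997420 = 0.9949

0.9949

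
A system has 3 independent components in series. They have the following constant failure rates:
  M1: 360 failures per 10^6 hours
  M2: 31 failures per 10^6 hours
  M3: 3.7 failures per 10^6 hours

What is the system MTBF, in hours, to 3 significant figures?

Series of exponential components: λ_sys = Σ λ_i
λ_sys = 0.00036 + 0.000031 + 0.0000037 = 3.9470e-04 /h
MTBF = 1 / λ_sys = 2530 h

2530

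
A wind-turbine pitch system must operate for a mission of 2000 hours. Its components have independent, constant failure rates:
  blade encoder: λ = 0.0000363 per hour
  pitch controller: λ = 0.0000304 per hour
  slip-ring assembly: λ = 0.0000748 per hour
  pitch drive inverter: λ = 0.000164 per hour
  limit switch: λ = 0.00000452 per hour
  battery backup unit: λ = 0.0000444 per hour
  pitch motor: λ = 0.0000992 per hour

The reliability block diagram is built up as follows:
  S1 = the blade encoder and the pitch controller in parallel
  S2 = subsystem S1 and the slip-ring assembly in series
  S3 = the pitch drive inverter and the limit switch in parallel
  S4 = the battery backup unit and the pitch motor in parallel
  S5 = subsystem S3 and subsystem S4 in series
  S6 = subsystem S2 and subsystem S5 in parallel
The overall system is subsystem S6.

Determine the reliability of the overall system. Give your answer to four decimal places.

0.9975

R(blade encoder) = exp(−0.0000363 × 2000) = 0.929973
R(pitch controller) = exp(−0.0000304 × 2000) = 0.941011
R(slip-ring assembly) = exp(−0.0000748 × 2000) = 0.861052
R(pitch drive inverter) = exp(−0.000164 × 2000) = 0.720363
R(limit switch) = exp(−0.00000452 × 2000) = 0.991001
R(battery backup unit) = exp(−0.0000444 × 2000) = 0.915029
R(pitch motor) = exp(−0.0000992 × 2000) = 0.820042
Parallel (blade encoder and pitch controller): 1 − (1 − 0.929973)(1 − 0.941011) = 0.995869
Series ([0.995869] and slip-ring assembly): 0.995869 × 0.861052 = 0.857495
Parallel (pitch drive inverter and limit switch): 1 − (1 − 0.720363)(1 − 0.991001) = 0.997484
Parallel (battery backup unit and pitch motor): 1 − (1 − 0.915029)(1 − 0.820042) = 0.984709
Series ([0.997484] and [0.984709]): 0.997484 × 0.984709 = 0.982231
Parallel ([0.857495] and [0.982231]): 1 − (1 − 0.857495)(1 − 0.982231) = 0.9975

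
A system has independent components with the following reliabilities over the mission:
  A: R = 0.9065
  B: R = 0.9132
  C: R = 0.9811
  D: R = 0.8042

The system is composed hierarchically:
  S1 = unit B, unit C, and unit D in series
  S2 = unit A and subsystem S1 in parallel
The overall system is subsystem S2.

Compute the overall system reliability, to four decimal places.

Series (B, C, and D): 0.913200 × 0.981100 × 0.804200 = 0.720515
Parallel (A and [0.720515]): 1 − (1 − 0.906500)(1 − 0.720515) = 0.9739

0.9739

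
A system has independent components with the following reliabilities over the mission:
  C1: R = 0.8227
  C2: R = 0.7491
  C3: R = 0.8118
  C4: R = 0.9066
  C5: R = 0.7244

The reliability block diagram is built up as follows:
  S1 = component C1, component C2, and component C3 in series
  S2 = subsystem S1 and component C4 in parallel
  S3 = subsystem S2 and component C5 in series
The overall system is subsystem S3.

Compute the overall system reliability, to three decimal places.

Series (C1, C2, and C3): 0.82270 × 0.74910 × 0.81180 = 0.50030
Parallel ([0.50030] and C4): 1 − (1 − 0.50030)(1 − 0.90660) = 0.95333
Series ([0.95333] and C5): 0.95333 × 0.72440 = 0.691

0.691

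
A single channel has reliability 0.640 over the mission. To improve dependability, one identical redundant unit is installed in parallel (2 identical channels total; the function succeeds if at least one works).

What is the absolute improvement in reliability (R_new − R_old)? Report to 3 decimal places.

0.230

R_before = 0.640
R_after = 1 − (1 − 0.640)^2 = 0.870
ΔR = 0.870 − 0.640 = 0.230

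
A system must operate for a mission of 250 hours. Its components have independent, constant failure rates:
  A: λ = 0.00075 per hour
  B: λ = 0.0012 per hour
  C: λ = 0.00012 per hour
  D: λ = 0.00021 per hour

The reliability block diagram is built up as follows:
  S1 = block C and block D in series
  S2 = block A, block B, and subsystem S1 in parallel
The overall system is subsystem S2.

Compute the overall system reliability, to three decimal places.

R(A) = exp(−0.00075 × 250) = 0.82903
R(B) = exp(−0.0012 × 250) = 0.74082
R(C) = exp(−0.00012 × 250) = 0.97045
R(D) = exp(−0.00021 × 250) = 0.94885
Series (C and D): 0.97045 × 0.94885 = 0.92081
Parallel (A, B, and [0.92081]): 1 − (1 − 0.82903)(1 − 0.74082)(1 − 0.92081) = 0.996

0.996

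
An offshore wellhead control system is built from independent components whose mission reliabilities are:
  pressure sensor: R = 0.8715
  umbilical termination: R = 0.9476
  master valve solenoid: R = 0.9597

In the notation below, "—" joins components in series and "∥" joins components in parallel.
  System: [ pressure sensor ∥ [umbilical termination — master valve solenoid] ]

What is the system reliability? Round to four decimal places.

Series (umbilical termination and master valve solenoid): 0.947600 × 0.959700 = 0.909412
Parallel (pressure sensor and [0.909412]): 1 − (1 − 0.871500)(1 − 0.909412) = 0.9884

0.9884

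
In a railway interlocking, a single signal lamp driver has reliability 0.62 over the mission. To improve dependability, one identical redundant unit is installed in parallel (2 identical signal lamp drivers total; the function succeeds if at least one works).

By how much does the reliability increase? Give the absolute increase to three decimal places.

R_before = 0.62
R_after = 1 − (1 − 0.62)^2 = 0.856
ΔR = 0.856 − 0.62 = 0.236

0.236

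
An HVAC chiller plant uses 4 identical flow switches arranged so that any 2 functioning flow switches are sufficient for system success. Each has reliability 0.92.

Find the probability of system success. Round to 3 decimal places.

R = Σ_{i=2}^{4} C(4,i) p^i (1−p)^{4−i} with p = 0.92
C(4,2)·0.92^2·0.08^2 = 0.03250
C(4,3)·0.92^3·0.08^1 = 0.24918
C(4,4)·0.92^4·0.08^0 = 0.71639
Sum = 0.998

0.998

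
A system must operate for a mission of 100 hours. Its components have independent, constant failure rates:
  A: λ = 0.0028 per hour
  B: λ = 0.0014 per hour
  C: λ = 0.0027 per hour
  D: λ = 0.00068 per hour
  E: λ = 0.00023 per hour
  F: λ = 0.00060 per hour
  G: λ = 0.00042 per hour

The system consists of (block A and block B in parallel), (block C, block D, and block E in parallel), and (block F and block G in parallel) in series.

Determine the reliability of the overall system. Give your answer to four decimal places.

0.9654

R(A) = exp(−0.0028 × 100) = 0.755784
R(B) = exp(−0.0014 × 100) = 0.869358
R(C) = exp(−0.0027 × 100) = 0.763379
R(D) = exp(−0.00068 × 100) = 0.934260
R(E) = exp(−0.00023 × 100) = 0.977262
R(F) = exp(−0.00060 × 100) = 0.941765
R(G) = exp(−0.00042 × 100) = 0.958870
Parallel (A and B): 1 − (1 − 0.755784)(1 − 0.869358) = 0.968095
Parallel (C, D, and E): 1 − (1 − 0.763379)(1 − 0.934260)(1 − 0.977262) = 0.999646
Parallel (F and G): 1 − (1 − 0.941765)(1 − 0.958870) = 0.997605
Series ([0.968095], [0.999646], and [0.997605]): 0.968095 × 0.999646 × 0.997605 = 0.9654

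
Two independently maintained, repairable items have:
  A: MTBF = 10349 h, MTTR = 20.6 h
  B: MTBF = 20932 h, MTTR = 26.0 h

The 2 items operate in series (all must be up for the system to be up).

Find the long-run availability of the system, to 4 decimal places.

0.9968

A(A) = MTBF/(MTBF+MTTR) = 10349/(10349+20.6) = 0.998013
A(B) = MTBF/(MTBF+MTTR) = 20932/(20932+26.0) = 0.998759
Series availability: 0.998013 × 0.998759 = 0.9968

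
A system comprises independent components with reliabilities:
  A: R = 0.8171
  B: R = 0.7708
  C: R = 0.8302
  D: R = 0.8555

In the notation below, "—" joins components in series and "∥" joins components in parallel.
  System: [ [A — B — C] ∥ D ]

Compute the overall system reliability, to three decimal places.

Series (A, B, and C): 0.81710 × 0.77080 × 0.83020 = 0.52288
Parallel ([0.52288] and D): 1 − (1 − 0.52288)(1 − 0.85550) = 0.931

0.931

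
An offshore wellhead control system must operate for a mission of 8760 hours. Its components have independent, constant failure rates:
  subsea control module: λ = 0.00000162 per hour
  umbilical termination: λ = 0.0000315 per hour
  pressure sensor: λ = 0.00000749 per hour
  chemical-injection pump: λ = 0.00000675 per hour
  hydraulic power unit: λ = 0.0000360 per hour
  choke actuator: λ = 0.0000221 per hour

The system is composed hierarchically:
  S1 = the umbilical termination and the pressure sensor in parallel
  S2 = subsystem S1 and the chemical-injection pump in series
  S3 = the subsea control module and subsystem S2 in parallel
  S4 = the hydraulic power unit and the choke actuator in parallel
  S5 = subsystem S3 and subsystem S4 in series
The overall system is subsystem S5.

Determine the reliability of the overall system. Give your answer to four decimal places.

0.9514

R(subsea control module) = exp(−0.00000162 × 8760) = 0.985909
R(umbilical termination) = exp(−0.0000315 × 8760) = 0.758858
R(pressure sensor) = exp(−0.00000749 × 8760) = 0.936494
R(chemical-injection pump) = exp(−0.00000675 × 8760) = 0.942584
R(hydraulic power unit) = exp(−0.0000360 × 8760) = 0.729526
R(choke actuator) = exp(−0.0000221 × 8760) = 0.823991
Parallel (umbilical termination and pressure sensor): 1 − (1 − 0.758858)(1 − 0.936494) = 0.984686
Series ([0.984686] and chemical-injection pump): 0.984686 × 0.942584 = 0.928149
Parallel (subsea control module and [0.928149]): 1 − (1 − 0.985909)(1 − 0.928149) = 0.998988
Parallel (hydraulic power unit and choke actuator): 1 − (1 − 0.729526)(1 − 0.823991) = 0.952394
Series ([0.998988] and [0.952394]): 0.998988 × 0.952394 = 0.9514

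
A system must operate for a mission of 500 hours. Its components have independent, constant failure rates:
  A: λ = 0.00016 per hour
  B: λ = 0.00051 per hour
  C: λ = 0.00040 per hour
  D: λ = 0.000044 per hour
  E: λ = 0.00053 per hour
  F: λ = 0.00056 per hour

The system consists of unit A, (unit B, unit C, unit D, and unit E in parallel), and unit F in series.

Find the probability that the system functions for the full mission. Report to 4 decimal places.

R(A) = exp(−0.00016 × 500) = 0.923116
R(B) = exp(−0.00051 × 500) = 0.774916
R(C) = exp(−0.00040 × 500) = 0.818731
R(D) = exp(−0.000044 × 500) = 0.978240
R(E) = exp(−0.00053 × 500) = 0.767206
R(F) = exp(−0.00056 × 500) = 0.755784
Parallel (B, C, D, and E): 1 − (1 − 0.774916)(1 − 0.818731)(1 − 0.978240)(1 − 0.767206) = 0.999793
Series (A, [0.999793], and F): 0.923116 × 0.999793 × 0.755784 = 0.6975

0.6975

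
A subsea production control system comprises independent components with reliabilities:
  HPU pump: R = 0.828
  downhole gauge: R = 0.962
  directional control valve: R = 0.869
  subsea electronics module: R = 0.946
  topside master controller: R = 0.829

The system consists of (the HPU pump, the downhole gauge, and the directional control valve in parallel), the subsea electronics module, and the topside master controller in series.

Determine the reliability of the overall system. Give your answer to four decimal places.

0.7836

Parallel (HPU pump, downhole gauge, and directional control valve): 1 − (1 − 0.828000)(1 − 0.962000)(1 − 0.869000) = 0.999144
Series ([0.999144], subsea electronics module, and topside master controller): 0.999144 × 0.946000 × 0.829000 = 0.7836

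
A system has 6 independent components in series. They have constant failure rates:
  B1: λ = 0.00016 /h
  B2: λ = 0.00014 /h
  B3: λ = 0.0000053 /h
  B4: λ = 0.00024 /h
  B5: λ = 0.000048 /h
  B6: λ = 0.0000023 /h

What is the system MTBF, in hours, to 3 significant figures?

1680

Series of exponential components: λ_sys = Σ λ_i
λ_sys = 0.00016 + 0.00014 + 0.0000053 + 0.00024 + 0.000048 + 0.0000023 = 5.9560e-04 /h
MTBF = 1 / λ_sys = 1680 h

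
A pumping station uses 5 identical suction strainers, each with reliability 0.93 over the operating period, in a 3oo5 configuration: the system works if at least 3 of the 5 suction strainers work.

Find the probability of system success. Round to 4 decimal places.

R = Σ_{i=3}^{5} C(5,i) p^i (1−p)^{5−i} with p = 0.93
C(5,3)·0.93^3·0.07^2 = 0.039413
C(5,4)·0.93^4·0.07^1 = 0.261818
C(5,5)·0.93^5·0.07^0 = 0.695688
Sum = 0.9969

0.9969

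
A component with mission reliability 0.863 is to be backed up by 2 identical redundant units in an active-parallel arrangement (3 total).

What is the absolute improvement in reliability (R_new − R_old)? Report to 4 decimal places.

0.1344

R_before = 0.863
R_after = 1 − (1 − 0.863)^3 = 0.9974
ΔR = 0.9974 − 0.863 = 0.1344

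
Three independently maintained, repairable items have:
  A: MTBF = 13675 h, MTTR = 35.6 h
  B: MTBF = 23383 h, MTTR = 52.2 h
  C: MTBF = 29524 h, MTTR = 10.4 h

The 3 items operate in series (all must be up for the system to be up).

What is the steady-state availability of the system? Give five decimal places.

0.99483

A(A) = MTBF/(MTBF+MTTR) = 13675/(13675+35.6) = 0.997403
A(B) = MTBF/(MTBF+MTTR) = 23383/(23383+52.2) = 0.997773
A(C) = MTBF/(MTBF+MTTR) = 29524/(29524+10.4) = 0.999648
Series availability: 0.997403 × 0.997773 × 0.999648 = 0.99483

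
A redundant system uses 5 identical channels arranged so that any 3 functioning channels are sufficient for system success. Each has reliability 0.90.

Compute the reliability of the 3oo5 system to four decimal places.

0.9914

R = Σ_{i=3}^{5} C(5,i) p^i (1−p)^{5−i} with p = 0.90
C(5,3)·0.90^3·0.10^2 = 0.072900
C(5,4)·0.90^4·0.10^1 = 0.328050
C(5,5)·0.90^5·0.10^0 = 0.590490
Sum = 0.9914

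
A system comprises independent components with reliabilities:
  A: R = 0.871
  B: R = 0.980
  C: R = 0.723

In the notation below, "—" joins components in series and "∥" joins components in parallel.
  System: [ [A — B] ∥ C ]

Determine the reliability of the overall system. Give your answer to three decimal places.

0.959

Series (A and B): 0.87100 × 0.98000 = 0.85358
Parallel ([0.85358] and C): 1 − (1 − 0.85358)(1 − 0.72300) = 0.959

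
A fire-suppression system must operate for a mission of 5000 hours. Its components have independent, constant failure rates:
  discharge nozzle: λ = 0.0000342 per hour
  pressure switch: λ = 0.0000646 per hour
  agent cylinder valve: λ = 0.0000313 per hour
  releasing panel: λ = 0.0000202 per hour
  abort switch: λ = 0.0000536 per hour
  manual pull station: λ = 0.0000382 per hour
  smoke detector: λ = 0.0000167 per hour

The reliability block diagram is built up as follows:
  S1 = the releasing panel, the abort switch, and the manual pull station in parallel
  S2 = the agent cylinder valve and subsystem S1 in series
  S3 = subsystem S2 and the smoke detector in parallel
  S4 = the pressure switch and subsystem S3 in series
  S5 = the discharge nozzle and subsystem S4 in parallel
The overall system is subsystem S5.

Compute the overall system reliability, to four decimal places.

R(discharge nozzle) = exp(−0.0000342 × 5000) = 0.842822
R(pressure switch) = exp(−0.0000646 × 5000) = 0.723974
R(agent cylinder valve) = exp(−0.0000313 × 5000) = 0.855132
R(releasing panel) = exp(−0.0000202 × 5000) = 0.903933
R(abort switch) = exp(−0.0000536 × 5000) = 0.764908
R(manual pull station) = exp(−0.0000382 × 5000) = 0.826133
R(smoke detector) = exp(−0.0000167 × 5000) = 0.919891
Parallel (releasing panel, abort switch, and manual pull station): 1 − (1 − 0.903933)(1 − 0.764908)(1 − 0.826133) = 0.996073
Series (agent cylinder valve and [0.996073]): 0.855132 × 0.996073 = 0.851774
Parallel ([0.851774] and smoke detector): 1 − (1 − 0.851774)(1 − 0.919891) = 0.988126
Series (pressure switch and [0.988126]): 0.723974 × 0.988126 = 0.715378
Parallel (discharge nozzle and [0.715378]): 1 − (1 − 0.842822)(1 − 0.715378) = 0.9553

0.9553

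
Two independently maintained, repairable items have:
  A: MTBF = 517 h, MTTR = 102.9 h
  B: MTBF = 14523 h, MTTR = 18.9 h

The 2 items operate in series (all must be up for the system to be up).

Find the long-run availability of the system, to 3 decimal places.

A(A) = MTBF/(MTBF+MTTR) = 517/(517+102.9) = 0.834005
A(B) = MTBF/(MTBF+MTTR) = 14523/(14523+18.9) = 0.998700
Series availability: 0.834005 × 0.998700 = 0.833

0.833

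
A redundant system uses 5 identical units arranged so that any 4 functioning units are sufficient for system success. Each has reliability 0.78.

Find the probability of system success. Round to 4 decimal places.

0.6959

R = Σ_{i=4}^{5} C(5,i) p^i (1−p)^{5−i} with p = 0.78
C(5,4)·0.78^4·0.22^1 = 0.407166
C(5,5)·0.78^5·0.22^0 = 0.288717
Sum = 0.6959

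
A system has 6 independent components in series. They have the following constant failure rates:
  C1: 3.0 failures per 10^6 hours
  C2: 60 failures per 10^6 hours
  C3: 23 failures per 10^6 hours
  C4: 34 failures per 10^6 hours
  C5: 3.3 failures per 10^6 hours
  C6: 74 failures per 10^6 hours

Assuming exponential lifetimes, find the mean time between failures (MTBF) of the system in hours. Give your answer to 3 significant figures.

5070

Series of exponential components: λ_sys = Σ λ_i
λ_sys = 0.0000030 + 0.000060 + 0.000023 + 0.000034 + 0.0000033 + 0.000074 = 1.9730e-04 /h
MTBF = 1 / λ_sys = 5070 h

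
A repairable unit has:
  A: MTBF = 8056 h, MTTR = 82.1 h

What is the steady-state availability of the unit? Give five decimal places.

0.98991

A(A) = MTBF/(MTBF+MTTR) = 8056/(8056+82.1) = 0.98991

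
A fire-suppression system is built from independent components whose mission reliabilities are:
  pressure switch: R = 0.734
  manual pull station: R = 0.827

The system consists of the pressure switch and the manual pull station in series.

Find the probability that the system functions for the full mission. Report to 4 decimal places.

Series (pressure switch and manual pull station): 0.734000 × 0.827000 = 0.6070

0.6070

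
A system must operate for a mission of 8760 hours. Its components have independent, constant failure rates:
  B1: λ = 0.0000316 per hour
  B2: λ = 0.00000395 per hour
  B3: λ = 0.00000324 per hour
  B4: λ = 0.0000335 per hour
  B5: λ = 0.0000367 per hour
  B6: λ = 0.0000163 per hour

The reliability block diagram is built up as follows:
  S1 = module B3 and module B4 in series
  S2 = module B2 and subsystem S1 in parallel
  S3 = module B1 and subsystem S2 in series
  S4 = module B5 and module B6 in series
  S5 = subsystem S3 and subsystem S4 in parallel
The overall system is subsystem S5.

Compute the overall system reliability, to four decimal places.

R(B1) = exp(−0.0000316 × 8760) = 0.758194
R(B2) = exp(−0.00000395 × 8760) = 0.965990
R(B3) = exp(−0.00000324 × 8760) = 0.972017
R(B4) = exp(−0.0000335 × 8760) = 0.745679
R(B5) = exp(−0.0000367 × 8760) = 0.725066
R(B6) = exp(−0.0000163 × 8760) = 0.866938
Series (B3 and B4): 0.972017 × 0.745679 = 0.724813
Parallel (B2 and [0.724813]): 1 − (1 − 0.965990)(1 − 0.724813) = 0.990641
Series (B1 and [0.990641]): 0.758194 × 0.990641 = 0.751098
Series (B5 and B6): 0.725066 × 0.866938 = 0.628587
Parallel ([0.751098] and [0.628587]): 1 − (1 − 0.751098)(1 − 0.628587) = 0.9076

0.9076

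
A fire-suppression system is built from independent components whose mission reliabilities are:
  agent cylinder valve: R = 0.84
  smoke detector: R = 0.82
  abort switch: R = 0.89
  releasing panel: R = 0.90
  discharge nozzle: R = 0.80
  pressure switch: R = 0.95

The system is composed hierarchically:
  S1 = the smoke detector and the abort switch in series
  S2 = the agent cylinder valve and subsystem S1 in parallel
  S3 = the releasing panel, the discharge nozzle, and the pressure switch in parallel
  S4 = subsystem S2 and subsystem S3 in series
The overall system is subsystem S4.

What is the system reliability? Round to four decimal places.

Series (smoke detector and abort switch): 0.820000 × 0.890000 = 0.729800
Parallel (agent cylinder valve and [0.729800]): 1 − (1 − 0.840000)(1 − 0.729800) = 0.956768
Parallel (releasing panel, discharge nozzle, and pressure switch): 1 − (1 − 0.900000)(1 − 0.800000)(1 − 0.950000) = 0.999000
Series ([0.956768] and [0.999000]): 0.956768 × 0.999000 = 0.9558

0.9558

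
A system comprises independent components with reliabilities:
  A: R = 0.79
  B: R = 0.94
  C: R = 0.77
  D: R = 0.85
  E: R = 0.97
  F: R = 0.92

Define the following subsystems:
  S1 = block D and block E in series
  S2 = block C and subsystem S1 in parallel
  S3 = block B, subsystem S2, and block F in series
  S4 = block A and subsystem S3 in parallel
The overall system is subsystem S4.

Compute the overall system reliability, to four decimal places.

0.9643

Series (D and E): 0.850000 × 0.970000 = 0.824500
Parallel (C and [0.824500]): 1 − (1 − 0.770000)(1 − 0.824500) = 0.959635
Series (B, [0.959635], and F): 0.940000 × 0.959635 × 0.920000 = 0.829892
Parallel (A and [0.829892]): 1 − (1 − 0.790000)(1 − 0.829892) = 0.9643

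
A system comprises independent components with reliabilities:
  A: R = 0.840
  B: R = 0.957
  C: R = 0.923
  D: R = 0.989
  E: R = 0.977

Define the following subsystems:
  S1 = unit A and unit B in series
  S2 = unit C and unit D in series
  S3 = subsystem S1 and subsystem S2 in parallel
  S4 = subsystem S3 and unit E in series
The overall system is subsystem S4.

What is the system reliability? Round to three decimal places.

Series (A and B): 0.84000 × 0.95700 = 0.80388
Series (C and D): 0.92300 × 0.98900 = 0.91285
Parallel ([0.80388] and [0.91285]): 1 − (1 − 0.80388)(1 − 0.91285) = 0.98291
Series ([0.98291] and E): 0.98291 × 0.97700 = 0.960

0.960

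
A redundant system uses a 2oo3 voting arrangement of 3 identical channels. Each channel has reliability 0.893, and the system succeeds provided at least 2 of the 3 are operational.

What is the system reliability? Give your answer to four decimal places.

0.9681

R = Σ_{i=2}^{3} C(3,i) p^i (1−p)^{3−i} with p = 0.893
C(3,2)·0.893^2·0.107^1 = 0.255981
C(3,3)·0.893^3·0.107^0 = 0.712122
Sum = 0.9681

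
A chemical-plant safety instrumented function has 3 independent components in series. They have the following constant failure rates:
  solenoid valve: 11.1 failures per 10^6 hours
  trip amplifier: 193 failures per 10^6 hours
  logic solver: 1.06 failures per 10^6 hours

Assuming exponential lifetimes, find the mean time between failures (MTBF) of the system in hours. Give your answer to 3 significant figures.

Series of exponential components: λ_sys = Σ λ_i
λ_sys = 0.0000111 + 0.000193 + 0.00000106 = 2.0516e-04 /h
MTBF = 1 / λ_sys = 4870 h

4870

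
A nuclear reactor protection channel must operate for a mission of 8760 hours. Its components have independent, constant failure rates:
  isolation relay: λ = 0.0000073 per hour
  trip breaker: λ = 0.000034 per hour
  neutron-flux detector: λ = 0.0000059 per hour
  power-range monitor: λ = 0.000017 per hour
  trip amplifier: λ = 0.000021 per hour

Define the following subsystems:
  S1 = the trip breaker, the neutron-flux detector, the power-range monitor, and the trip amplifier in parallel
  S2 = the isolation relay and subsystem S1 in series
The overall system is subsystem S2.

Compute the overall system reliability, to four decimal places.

R(isolation relay) = exp(−0.0000073 × 8760) = 0.938054
R(trip breaker) = exp(−0.000034 × 8760) = 0.742420
R(neutron-flux detector) = exp(−0.0000059 × 8760) = 0.949629
R(power-range monitor) = exp(−0.000017 × 8760) = 0.861638
R(trip amplifier) = exp(−0.000021 × 8760) = 0.831969
Parallel (trip breaker, neutron-flux detector, power-range monitor, and trip amplifier): 1 − (1 − 0.742420)(1 − 0.949629)(1 − 0.861638)(1 − 0.831969) = 0.999698
Series (isolation relay and [0.999698]): 0.938054 × 0.999698 = 0.9378

0.9378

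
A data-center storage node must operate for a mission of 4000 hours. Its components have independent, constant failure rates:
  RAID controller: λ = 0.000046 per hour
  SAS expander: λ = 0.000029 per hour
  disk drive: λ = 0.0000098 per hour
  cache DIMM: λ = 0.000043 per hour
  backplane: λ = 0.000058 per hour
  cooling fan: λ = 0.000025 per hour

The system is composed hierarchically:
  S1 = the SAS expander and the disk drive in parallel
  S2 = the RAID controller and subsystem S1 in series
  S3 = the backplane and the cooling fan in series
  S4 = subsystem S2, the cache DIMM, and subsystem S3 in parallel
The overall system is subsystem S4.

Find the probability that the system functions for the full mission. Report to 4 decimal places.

R(RAID controller) = exp(−0.000046 × 4000) = 0.831936
R(SAS expander) = exp(−0.000029 × 4000) = 0.890475
R(disk drive) = exp(−0.0000098 × 4000) = 0.961558
R(cache DIMM) = exp(−0.000043 × 4000) = 0.841979
R(backplane) = exp(−0.000058 × 4000) = 0.792946
R(cooling fan) = exp(−0.000025 × 4000) = 0.904837
Parallel (SAS expander and disk drive): 1 − (1 − 0.890475)(1 − 0.961558) = 0.995790
Series (RAID controller and [0.995790]): 0.831936 × 0.995790 = 0.828434
Series (backplane and cooling fan): 0.792946 × 0.904837 = 0.717487
Parallel ([0.828434], cache DIMM, and [0.717487]): 1 − (1 − 0.828434)(1 − 0.841979)(1 − 0.717487) = 0.9923

0.9923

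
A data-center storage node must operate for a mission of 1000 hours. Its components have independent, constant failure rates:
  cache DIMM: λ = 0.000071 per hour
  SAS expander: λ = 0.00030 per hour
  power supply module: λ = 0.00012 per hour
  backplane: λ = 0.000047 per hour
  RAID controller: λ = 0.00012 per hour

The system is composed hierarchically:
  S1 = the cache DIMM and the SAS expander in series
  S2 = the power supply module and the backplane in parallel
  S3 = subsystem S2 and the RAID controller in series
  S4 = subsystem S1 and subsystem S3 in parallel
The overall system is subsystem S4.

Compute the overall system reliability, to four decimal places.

R(cache DIMM) = exp(−0.000071 × 1000) = 0.931462
R(SAS expander) = exp(−0.00030 × 1000) = 0.740818
R(power supply module) = exp(−0.00012 × 1000) = 0.886920
R(backplane) = exp(−0.000047 × 1000) = 0.954087
R(RAID controller) = exp(−0.00012 × 1000) = 0.886920
Series (cache DIMM and SAS expander): 0.931462 × 0.740818 = 0.690044
Parallel (power supply module and backplane): 1 − (1 − 0.886920)(1 − 0.954087) = 0.994808
Series ([0.994808] and RAID controller): 0.994808 × 0.886920 = 0.882315
Parallel ([0.690044] and [0.882315]): 1 − (1 − 0.690044)(1 − 0.882315) = 0.9635

0.9635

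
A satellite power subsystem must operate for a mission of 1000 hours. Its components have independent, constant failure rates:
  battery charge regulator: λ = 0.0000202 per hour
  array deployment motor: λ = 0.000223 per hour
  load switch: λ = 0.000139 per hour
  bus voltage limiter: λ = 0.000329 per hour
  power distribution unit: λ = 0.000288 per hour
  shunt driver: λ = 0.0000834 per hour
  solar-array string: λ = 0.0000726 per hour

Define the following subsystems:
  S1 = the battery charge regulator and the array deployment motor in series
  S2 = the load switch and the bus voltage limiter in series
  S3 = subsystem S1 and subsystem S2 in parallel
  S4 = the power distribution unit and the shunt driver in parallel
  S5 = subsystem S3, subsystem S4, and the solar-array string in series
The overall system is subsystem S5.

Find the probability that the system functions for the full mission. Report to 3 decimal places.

R(battery charge regulator) = exp(−0.0000202 × 1000) = 0.98000
R(array deployment motor) = exp(−0.000223 × 1000) = 0.80011
R(load switch) = exp(−0.000139 × 1000) = 0.87023
R(bus voltage limiter) = exp(−0.000329 × 1000) = 0.71964
R(power distribution unit) = exp(−0.000288 × 1000) = 0.74976
R(shunt driver) = exp(−0.0000834 × 1000) = 0.91998
R(solar-array string) = exp(−0.0000726 × 1000) = 0.92997
Series (battery charge regulator and array deployment motor): 0.98000 × 0.80011 = 0.78411
Series (load switch and bus voltage limiter): 0.87023 × 0.71964 = 0.62625
Parallel ([0.78411] and [0.62625]): 1 − (1 − 0.78411)(1 − 0.62625) = 0.91931
Parallel (power distribution unit and shunt driver): 1 − (1 − 0.74976)(1 − 0.91998) = 0.97998
Series ([0.91931], [0.97998], and solar-array string): 0.91931 × 0.97998 × 0.92997 = 0.838

0.838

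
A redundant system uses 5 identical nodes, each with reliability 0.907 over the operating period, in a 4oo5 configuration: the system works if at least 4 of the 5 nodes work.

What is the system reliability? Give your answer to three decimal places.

R = Σ_{i=4}^{5} C(5,i) p^i (1−p)^{5−i} with p = 0.907
C(5,4)·0.907^4·0.093^1 = 0.31469
C(5,5)·0.907^5·0.093^0 = 0.61381
Sum = 0.929

0.929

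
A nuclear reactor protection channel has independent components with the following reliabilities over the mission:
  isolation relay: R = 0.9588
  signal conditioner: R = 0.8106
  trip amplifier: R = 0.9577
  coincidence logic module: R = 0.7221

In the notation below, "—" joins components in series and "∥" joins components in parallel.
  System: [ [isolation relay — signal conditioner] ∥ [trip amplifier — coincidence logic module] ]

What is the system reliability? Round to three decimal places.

0.931

Series (isolation relay and signal conditioner): 0.95880 × 0.81060 = 0.77720
Series (trip amplifier and coincidence logic module): 0.95770 × 0.72210 = 0.69156
Parallel ([0.77720] and [0.69156]): 1 − (1 − 0.77720)(1 − 0.69156) = 0.931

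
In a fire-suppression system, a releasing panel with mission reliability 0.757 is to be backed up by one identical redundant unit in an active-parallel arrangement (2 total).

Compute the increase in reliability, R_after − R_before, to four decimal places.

0.1840

R_before = 0.757
R_after = 1 − (1 − 0.757)^2 = 0.9410
ΔR = 0.9410 − 0.757 = 0.1840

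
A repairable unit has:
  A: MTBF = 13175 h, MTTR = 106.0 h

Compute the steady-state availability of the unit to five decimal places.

A(A) = MTBF/(MTBF+MTTR) = 13175/(13175+106.0) = 0.99202

0.99202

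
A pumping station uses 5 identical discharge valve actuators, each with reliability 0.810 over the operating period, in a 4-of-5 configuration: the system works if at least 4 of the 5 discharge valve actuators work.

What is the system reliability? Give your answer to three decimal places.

0.758

R = Σ_{i=4}^{5} C(5,i) p^i (1−p)^{5−i} with p = 0.810
C(5,4)·0.810^4·0.190^1 = 0.40894
C(5,5)·0.810^5·0.190^0 = 0.34868
Sum = 0.758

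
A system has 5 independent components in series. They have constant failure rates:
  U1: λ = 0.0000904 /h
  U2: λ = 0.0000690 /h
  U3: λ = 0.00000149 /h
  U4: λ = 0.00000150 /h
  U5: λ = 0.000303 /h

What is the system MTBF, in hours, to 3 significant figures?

2150

Series of exponential components: λ_sys = Σ λ_i
λ_sys = 0.0000904 + 0.0000690 + 0.00000149 + 0.00000150 + 0.000303 = 4.6539e-04 /h
MTBF = 1 / λ_sys = 2150 h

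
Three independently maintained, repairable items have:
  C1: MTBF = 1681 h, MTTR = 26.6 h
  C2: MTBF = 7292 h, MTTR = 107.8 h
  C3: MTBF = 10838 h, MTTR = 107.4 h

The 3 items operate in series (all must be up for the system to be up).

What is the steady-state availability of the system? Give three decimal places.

A(C1) = MTBF/(MTBF+MTTR) = 1681/(1681+26.6) = 0.984423
A(C2) = MTBF/(MTBF+MTTR) = 7292/(7292+107.8) = 0.985432
A(C3) = MTBF/(MTBF+MTTR) = 10838/(10838+107.4) = 0.990188
Series availability: 0.984423 × 0.985432 × 0.990188 = 0.961

0.961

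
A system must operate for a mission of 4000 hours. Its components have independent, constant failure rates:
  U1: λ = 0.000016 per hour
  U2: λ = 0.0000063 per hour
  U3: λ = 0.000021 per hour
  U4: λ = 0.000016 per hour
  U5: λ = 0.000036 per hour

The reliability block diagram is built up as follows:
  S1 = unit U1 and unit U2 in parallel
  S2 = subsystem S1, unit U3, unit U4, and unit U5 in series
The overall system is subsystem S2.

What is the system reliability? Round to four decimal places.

0.7456

R(U1) = exp(−0.000016 × 4000) = 0.938005
R(U2) = exp(−0.0000063 × 4000) = 0.975115
R(U3) = exp(−0.000021 × 4000) = 0.919431
R(U4) = exp(−0.000016 × 4000) = 0.938005
R(U5) = exp(−0.000036 × 4000) = 0.865888
Parallel (U1 and U2): 1 − (1 − 0.938005)(1 − 0.975115) = 0.998457
Series ([0.998457], U3, U4, and U5): 0.998457 × 0.919431 × 0.938005 × 0.865888 = 0.7456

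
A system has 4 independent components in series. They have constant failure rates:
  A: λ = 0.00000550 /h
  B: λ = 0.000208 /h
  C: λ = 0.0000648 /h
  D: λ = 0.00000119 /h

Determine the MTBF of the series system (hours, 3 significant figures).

3580

Series of exponential components: λ_sys = Σ λ_i
λ_sys = 0.00000550 + 0.000208 + 0.0000648 + 0.00000119 = 2.7949e-04 /h
MTBF = 1 / λ_sys = 3580 h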